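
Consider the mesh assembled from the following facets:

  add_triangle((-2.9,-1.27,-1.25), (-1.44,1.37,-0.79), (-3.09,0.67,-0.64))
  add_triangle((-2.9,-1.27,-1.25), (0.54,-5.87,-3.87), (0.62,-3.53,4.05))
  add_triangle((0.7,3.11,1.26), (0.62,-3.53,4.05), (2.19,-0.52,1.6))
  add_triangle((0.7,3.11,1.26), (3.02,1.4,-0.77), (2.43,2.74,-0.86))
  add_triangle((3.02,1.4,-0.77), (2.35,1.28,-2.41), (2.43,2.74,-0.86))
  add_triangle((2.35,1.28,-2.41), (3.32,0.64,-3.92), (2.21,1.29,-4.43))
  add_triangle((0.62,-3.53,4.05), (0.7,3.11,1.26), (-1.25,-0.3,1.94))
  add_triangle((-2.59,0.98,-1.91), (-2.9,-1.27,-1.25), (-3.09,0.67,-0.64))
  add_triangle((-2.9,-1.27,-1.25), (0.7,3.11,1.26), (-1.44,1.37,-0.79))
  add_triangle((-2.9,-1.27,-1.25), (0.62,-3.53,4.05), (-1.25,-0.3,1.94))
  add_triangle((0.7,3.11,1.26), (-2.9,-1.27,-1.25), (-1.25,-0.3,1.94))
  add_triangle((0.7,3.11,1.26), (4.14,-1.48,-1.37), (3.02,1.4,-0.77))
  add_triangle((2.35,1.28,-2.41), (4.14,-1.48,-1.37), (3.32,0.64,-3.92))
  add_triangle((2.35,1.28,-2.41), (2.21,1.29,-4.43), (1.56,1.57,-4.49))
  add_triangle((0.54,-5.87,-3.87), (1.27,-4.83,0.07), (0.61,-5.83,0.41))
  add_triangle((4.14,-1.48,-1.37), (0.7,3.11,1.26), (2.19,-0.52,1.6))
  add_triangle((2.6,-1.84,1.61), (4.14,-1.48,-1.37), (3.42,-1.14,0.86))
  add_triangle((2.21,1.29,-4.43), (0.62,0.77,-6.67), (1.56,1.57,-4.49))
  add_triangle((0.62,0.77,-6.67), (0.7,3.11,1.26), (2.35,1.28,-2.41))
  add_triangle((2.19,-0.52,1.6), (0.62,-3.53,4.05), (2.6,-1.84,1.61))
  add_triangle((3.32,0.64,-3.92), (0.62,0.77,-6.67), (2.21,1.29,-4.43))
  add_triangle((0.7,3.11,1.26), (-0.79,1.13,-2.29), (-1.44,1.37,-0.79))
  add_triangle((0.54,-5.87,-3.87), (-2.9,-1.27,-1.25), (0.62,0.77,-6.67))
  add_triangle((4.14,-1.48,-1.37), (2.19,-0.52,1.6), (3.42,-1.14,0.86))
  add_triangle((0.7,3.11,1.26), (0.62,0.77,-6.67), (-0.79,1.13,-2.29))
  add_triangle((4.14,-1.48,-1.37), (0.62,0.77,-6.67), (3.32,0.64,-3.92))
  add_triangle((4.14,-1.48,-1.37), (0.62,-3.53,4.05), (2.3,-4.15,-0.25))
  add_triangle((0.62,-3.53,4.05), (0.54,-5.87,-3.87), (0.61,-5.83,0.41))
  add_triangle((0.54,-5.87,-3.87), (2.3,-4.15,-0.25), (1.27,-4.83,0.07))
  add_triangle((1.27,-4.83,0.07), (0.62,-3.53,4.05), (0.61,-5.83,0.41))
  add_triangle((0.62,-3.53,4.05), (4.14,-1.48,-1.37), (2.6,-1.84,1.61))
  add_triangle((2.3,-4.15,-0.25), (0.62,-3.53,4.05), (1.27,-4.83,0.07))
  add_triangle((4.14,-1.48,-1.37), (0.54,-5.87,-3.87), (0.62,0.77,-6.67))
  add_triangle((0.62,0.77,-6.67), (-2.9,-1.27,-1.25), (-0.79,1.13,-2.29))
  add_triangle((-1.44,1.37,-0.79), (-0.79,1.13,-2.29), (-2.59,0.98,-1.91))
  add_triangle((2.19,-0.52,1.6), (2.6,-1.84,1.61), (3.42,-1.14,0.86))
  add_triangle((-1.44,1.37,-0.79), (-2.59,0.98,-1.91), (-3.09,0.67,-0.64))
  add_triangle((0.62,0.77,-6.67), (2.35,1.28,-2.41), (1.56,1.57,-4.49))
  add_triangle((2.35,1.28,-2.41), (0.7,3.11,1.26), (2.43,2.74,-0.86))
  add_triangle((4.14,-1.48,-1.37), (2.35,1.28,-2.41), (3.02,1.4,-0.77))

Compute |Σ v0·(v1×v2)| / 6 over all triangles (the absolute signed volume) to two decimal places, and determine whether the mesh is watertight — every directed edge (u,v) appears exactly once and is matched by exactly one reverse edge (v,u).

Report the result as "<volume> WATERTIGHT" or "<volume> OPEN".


Per-triangle v0·(v1×v2)/6:
  t1: -0.8346
  t2: +18.7031
  t3: +5.2257
  t4: +1.5053
  t5: +1.4476
  t6: +1.0075
  t7: +4.8704
  t8: +1.4831
  t9: +1.1560
  t10: +5.0069
  t11: +3.2442
  t12: +2.0203
  t13: +2.0696
  t14: +0.5127
  t15: +3.2014
  t16: +5.1194
  t17: +1.3922
  t18: +1.1133
  t19: +6.7839
  t20: +1.9627
  t21: +2.1834
  t22: +1.7621
  t23: +21.4635
  t24: +0.2288
  t25: +4.4157
  t26: +6.2187
  t27: +8.6038
  t28: -0.7690
  t29: +4.0991
  t30: +2.8903
  t31: +2.9659
  t32: +3.8143
  t33: +27.8491
  t34: +4.4792
  t35: +0.7057
  t36: +0.6966
  t37: +0.6423
  t38: -1.2130
  t39: +0.6470
  t40: +3.1284
Σ = +161.8026 → |volume| = 161.80

Directed edges: 120 total; 6 unmatched, e.g. (-2.59,0.98,-1.91)→(-2.9,-1.27,-1.25) → open.

161.80 OPEN


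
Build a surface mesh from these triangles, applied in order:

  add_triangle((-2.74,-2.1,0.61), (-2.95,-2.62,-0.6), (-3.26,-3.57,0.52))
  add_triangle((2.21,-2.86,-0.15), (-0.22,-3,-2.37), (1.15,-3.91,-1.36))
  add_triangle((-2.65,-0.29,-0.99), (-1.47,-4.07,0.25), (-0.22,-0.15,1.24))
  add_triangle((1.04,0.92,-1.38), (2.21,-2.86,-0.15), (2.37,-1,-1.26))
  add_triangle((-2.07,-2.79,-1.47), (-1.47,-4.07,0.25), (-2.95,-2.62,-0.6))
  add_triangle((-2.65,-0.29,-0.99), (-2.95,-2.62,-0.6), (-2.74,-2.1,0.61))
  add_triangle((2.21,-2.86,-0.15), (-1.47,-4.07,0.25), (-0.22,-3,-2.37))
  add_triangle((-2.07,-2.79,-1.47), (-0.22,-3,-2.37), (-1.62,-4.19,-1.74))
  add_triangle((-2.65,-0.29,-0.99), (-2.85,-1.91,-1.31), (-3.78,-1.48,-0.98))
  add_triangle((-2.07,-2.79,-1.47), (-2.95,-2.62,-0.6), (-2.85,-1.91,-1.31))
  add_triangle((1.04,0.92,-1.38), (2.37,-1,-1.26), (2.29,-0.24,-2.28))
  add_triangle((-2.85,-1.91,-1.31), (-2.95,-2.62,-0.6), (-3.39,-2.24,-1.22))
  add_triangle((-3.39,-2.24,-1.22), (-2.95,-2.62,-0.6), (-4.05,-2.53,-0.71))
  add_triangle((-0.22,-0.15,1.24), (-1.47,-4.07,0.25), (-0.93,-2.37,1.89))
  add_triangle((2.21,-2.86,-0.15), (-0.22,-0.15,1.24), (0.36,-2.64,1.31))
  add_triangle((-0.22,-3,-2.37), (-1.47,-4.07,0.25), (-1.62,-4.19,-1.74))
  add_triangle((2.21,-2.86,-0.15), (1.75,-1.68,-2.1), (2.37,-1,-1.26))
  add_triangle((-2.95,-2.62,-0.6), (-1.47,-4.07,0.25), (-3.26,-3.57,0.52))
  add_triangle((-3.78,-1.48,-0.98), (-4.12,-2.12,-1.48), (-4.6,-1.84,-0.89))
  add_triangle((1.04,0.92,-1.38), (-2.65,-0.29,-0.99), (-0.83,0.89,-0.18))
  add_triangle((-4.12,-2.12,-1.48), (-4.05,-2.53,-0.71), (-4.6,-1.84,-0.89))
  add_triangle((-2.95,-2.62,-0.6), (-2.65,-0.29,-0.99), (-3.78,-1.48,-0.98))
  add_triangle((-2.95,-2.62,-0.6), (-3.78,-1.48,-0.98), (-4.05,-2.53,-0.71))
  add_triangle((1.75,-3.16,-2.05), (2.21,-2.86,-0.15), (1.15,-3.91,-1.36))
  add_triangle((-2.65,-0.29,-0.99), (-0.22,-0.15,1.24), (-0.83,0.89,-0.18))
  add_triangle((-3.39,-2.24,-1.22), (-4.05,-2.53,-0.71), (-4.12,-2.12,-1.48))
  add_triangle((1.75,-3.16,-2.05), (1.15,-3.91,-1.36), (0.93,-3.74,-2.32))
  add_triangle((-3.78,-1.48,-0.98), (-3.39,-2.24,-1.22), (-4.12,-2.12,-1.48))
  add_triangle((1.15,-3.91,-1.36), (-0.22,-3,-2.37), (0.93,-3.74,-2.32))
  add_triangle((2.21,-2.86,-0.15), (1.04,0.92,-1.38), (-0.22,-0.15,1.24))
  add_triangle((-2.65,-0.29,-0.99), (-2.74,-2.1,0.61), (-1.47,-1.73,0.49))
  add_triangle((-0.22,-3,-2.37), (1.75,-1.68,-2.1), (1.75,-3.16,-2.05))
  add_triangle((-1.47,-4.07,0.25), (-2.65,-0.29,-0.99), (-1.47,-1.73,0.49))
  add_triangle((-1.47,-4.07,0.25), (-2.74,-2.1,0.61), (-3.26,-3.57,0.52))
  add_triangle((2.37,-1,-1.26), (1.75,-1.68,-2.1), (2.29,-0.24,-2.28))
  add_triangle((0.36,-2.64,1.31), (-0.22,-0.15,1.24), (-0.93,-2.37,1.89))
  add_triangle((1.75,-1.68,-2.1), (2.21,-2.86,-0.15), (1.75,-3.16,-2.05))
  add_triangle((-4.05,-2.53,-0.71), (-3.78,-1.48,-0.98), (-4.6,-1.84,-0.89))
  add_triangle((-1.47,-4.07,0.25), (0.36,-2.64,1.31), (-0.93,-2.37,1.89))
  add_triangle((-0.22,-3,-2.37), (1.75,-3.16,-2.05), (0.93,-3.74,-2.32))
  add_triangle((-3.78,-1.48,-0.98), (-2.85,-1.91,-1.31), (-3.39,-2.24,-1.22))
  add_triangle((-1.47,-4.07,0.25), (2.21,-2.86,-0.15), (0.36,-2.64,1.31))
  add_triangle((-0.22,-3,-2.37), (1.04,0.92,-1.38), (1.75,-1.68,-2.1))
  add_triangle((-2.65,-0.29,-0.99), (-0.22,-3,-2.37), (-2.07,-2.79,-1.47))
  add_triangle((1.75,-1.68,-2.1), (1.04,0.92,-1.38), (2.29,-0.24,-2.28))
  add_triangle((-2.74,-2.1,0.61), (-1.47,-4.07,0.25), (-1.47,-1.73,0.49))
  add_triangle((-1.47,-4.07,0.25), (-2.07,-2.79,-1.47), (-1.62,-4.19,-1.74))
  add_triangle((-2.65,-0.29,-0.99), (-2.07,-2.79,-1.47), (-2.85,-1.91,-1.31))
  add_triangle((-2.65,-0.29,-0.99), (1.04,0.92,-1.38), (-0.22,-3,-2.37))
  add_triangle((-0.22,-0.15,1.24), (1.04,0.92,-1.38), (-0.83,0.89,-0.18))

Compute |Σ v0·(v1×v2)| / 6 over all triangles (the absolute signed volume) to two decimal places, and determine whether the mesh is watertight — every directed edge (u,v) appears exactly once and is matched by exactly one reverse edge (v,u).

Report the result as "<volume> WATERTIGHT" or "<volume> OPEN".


Per-triangle v0·(v1×v2)/6:
  t1: +0.5812
  t2: -0.5764
  t3: +2.2384
  t4: -0.0796
  t5: +1.6826
  t6: +1.2583
  t7: +5.4282
  t8: +0.9826
  t9: +0.4205
  t10: +0.6621
  t11: +0.3330
  t12: +0.1147
  t13: +0.3214
  t14: +0.1344
  t15: +0.7674
  t16: +1.3548
  t17: +1.2717
  t18: +1.4259
  t19: +0.1067
  t20: +0.8124
  t21: +0.5030
  t22: -0.2020
  t23: -0.2157
  t24: +1.2999
  t25: +0.5800
  t26: +0.2542
  t27: +0.6503
  t28: -0.1279
  t29: +0.5852
  t30: +0.8128
  t31: -0.3059
  t32: +1.1838
  t33: -1.2403
  t34: +0.2388
  t35: +0.7307
  t36: +0.5672
  t37: +1.0693
  t38: -0.1717
  t39: +1.6119
  t40: +0.3600
  t41: +0.1577
  t42: +2.8152
  t43: +1.5974
  t44: +1.6746
  t45: +0.3373
  t46: +0.2400
  t47: +1.3206
  t48: +0.2140
  t49: +3.1391
  t50: +0.2768
Σ = +39.1966 → |volume| = 39.20

Directed edges: 150 total, each appears once with its reverse present → watertight.

39.20 WATERTIGHT


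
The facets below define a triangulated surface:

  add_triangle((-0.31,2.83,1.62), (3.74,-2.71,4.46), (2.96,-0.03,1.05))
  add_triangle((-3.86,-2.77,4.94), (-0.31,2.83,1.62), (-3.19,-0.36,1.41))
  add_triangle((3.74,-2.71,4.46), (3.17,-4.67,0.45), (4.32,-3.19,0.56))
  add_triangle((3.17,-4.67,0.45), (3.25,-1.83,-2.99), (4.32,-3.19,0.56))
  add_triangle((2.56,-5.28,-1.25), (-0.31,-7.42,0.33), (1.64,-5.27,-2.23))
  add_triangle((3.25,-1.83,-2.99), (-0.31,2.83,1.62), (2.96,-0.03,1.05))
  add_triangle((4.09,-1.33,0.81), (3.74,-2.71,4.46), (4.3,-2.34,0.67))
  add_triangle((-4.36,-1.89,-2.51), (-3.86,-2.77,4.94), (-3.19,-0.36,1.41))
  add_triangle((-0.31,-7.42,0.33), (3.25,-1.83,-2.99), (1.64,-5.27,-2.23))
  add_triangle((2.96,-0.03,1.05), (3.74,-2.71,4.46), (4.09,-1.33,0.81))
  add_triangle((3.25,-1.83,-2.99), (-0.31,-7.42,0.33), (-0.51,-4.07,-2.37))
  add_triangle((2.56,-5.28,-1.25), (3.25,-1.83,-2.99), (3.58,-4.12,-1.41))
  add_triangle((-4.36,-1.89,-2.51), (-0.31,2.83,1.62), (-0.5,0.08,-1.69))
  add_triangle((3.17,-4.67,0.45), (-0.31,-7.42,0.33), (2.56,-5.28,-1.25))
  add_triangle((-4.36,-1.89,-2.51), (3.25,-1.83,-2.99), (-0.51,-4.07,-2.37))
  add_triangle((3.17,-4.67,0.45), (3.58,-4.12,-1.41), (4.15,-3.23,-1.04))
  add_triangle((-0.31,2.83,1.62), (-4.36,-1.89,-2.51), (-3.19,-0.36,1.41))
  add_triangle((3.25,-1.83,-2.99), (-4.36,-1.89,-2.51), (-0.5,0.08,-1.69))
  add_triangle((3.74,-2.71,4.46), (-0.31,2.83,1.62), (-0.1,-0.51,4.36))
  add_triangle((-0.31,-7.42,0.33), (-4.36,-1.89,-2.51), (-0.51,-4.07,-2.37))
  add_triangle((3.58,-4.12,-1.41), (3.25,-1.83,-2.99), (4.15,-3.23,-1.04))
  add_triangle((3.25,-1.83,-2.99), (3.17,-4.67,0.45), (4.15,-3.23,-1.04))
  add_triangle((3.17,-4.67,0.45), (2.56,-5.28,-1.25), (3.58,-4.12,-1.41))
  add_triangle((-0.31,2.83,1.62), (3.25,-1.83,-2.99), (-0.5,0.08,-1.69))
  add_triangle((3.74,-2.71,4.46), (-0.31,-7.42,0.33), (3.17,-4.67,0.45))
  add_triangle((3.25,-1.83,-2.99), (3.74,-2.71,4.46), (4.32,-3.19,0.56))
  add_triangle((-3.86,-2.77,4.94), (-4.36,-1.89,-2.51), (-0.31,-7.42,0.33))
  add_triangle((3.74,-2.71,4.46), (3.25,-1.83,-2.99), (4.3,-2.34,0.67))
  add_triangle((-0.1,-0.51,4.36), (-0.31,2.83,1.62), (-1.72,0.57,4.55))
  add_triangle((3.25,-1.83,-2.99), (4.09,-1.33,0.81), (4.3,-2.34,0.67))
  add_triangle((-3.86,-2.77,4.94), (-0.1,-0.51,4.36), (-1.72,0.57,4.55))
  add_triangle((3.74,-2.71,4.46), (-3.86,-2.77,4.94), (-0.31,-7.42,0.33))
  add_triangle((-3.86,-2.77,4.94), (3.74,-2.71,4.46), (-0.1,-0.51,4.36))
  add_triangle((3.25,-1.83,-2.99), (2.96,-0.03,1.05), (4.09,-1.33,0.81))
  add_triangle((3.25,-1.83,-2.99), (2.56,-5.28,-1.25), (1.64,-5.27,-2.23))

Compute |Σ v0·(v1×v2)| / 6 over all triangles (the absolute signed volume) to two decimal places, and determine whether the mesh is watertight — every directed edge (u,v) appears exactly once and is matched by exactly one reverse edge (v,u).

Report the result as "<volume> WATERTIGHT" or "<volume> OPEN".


Per-triangle v0·(v1×v2)/6:
  t1: +6.6502
  t2: +6.7664
  t3: +6.6679
  t4: +5.7048
  t5: +5.0585
  t6: +4.2439
  t7: +2.5725
  t8: +7.9106
  t9: -3.0723
  t10: +2.8366
  t11: +11.7854
  t12: +2.6567
  t13: +3.4082
  t14: +7.0123
  t15: +8.7087
  t16: +1.9292
  t17: +5.6565
  t18: +4.3482
  t19: +7.9968
  t20: +12.4150
  t21: +2.2549
  t22: -2.7125
  t23: +2.5126
  t24: +2.9468
  t25: +16.9042
  t26: +1.7581
  t27: +37.5128
  t28: +1.8613
  t29: +3.3265
  t30: +2.2369
  t31: +5.5746
  t32: +43.0464
  t33: +12.0785
  t34: +2.0654
  t35: +4.1016
Σ = +246.7240 → |volume| = 246.72

Directed edges: 105 total; 3 unmatched, e.g. (-3.86,-2.77,4.94)→(-0.31,2.83,1.62) → open.

246.72 OPEN


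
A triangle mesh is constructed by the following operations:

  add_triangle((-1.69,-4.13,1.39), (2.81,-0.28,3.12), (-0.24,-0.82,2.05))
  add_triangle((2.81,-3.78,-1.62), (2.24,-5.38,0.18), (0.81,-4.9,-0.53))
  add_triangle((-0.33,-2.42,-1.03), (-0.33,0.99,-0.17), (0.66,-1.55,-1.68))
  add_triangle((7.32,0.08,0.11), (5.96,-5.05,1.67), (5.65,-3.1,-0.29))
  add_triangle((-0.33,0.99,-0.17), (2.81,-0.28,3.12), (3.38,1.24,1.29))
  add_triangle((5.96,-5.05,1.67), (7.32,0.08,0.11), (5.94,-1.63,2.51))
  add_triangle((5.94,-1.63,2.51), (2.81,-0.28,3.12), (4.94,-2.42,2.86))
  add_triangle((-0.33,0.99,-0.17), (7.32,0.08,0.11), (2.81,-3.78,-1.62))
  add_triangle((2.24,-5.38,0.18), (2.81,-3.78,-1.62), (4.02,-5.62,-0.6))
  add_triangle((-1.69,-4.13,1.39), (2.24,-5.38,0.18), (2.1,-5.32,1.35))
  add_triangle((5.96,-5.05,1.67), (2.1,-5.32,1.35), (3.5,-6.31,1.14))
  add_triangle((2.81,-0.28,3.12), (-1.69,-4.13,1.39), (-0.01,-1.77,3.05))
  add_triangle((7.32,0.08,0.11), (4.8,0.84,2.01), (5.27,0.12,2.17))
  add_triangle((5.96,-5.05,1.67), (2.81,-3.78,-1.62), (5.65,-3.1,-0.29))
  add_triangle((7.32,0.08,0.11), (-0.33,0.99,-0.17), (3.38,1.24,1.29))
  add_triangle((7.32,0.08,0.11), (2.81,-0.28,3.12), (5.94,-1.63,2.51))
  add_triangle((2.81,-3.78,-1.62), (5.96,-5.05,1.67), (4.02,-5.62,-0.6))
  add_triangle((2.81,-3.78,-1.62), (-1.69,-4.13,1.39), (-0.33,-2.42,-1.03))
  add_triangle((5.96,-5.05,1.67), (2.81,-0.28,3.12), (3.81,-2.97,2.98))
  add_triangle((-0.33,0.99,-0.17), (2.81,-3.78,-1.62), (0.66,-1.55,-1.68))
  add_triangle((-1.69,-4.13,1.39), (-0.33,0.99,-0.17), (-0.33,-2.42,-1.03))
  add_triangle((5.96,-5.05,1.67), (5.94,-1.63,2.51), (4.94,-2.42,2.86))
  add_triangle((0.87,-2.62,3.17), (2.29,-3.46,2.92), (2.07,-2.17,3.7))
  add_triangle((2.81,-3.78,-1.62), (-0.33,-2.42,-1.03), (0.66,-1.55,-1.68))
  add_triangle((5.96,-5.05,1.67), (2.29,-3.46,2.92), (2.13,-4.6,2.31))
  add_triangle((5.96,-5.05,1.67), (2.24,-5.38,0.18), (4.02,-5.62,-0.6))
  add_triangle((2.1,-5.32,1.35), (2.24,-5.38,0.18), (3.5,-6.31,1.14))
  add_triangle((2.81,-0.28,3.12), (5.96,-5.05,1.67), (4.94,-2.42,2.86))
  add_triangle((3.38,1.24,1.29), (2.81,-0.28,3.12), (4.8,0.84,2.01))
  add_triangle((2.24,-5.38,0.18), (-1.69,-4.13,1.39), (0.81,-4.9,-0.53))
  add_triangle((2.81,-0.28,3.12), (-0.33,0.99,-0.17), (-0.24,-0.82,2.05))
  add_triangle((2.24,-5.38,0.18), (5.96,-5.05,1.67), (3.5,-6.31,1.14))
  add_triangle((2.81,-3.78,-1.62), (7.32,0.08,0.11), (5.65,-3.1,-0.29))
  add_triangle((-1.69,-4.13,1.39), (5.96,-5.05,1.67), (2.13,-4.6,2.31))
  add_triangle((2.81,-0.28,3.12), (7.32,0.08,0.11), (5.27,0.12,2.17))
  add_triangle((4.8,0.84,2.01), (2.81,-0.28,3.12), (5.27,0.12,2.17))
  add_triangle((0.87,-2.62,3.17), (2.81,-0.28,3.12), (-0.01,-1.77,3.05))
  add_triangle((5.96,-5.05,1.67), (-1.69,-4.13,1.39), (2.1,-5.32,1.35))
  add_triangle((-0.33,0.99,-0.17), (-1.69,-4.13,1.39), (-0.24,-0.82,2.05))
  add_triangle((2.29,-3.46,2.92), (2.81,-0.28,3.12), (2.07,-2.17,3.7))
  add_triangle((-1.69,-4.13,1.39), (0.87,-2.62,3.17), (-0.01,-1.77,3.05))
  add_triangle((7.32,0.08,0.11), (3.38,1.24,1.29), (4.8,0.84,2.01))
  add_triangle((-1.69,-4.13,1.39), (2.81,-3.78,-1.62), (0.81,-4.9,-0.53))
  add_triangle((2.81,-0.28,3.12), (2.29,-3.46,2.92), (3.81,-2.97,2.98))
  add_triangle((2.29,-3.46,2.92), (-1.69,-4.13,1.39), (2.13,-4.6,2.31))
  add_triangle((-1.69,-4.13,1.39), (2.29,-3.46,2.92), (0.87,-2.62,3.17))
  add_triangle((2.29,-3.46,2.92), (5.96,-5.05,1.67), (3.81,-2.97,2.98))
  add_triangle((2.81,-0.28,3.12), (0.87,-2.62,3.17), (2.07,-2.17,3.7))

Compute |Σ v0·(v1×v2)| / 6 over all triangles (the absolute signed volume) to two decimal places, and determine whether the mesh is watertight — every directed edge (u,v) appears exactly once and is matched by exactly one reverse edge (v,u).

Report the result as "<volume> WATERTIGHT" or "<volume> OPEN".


Per-triangle v0·(v1×v2)/6:
  t1: +3.3723
  t2: +2.6956
  t3: +0.3992
  t4: +8.4359
  t5: +1.2490
  t6: +11.8385
  t7: +2.4121
  t8: +2.7822
  t9: +1.7575
  t10: +3.4540
  t11: +1.9698
  t12: -3.4530
  t13: +1.8613
  t14: +6.6381
  t15: +1.7444
  t16: +5.4466
  t17: +2.8947
  t18: +4.2170
  t19: +3.3927
  t20: +0.4441
  t21: +0.8591
  t22: +3.5056
  t23: +1.2816
  t24: +1.3646
  t25: +3.7399
  t26: +4.9869
  t27: +1.0130
  t28: +1.0114
  t29: +0.9308
  t30: +3.5023
  t31: +1.1160
  t32: +2.0381
  t33: +4.6688
  t34: +4.2908
  t35: +1.0269
  t36: +1.2699
  t37: +1.8037
  t38: +2.3465
  t39: +0.9084
  t40: +1.7744
  t41: +2.1559
  t42: +1.6536
  t43: -0.9308
  t44: +2.3502
  t45: +2.9051
  t46: +3.4901
  t47: +3.4714
  t48: +0.3641
Σ = +122.4503 → |volume| = 122.45

Directed edges: 144 total, each appears once with its reverse present → watertight.

122.45 WATERTIGHT


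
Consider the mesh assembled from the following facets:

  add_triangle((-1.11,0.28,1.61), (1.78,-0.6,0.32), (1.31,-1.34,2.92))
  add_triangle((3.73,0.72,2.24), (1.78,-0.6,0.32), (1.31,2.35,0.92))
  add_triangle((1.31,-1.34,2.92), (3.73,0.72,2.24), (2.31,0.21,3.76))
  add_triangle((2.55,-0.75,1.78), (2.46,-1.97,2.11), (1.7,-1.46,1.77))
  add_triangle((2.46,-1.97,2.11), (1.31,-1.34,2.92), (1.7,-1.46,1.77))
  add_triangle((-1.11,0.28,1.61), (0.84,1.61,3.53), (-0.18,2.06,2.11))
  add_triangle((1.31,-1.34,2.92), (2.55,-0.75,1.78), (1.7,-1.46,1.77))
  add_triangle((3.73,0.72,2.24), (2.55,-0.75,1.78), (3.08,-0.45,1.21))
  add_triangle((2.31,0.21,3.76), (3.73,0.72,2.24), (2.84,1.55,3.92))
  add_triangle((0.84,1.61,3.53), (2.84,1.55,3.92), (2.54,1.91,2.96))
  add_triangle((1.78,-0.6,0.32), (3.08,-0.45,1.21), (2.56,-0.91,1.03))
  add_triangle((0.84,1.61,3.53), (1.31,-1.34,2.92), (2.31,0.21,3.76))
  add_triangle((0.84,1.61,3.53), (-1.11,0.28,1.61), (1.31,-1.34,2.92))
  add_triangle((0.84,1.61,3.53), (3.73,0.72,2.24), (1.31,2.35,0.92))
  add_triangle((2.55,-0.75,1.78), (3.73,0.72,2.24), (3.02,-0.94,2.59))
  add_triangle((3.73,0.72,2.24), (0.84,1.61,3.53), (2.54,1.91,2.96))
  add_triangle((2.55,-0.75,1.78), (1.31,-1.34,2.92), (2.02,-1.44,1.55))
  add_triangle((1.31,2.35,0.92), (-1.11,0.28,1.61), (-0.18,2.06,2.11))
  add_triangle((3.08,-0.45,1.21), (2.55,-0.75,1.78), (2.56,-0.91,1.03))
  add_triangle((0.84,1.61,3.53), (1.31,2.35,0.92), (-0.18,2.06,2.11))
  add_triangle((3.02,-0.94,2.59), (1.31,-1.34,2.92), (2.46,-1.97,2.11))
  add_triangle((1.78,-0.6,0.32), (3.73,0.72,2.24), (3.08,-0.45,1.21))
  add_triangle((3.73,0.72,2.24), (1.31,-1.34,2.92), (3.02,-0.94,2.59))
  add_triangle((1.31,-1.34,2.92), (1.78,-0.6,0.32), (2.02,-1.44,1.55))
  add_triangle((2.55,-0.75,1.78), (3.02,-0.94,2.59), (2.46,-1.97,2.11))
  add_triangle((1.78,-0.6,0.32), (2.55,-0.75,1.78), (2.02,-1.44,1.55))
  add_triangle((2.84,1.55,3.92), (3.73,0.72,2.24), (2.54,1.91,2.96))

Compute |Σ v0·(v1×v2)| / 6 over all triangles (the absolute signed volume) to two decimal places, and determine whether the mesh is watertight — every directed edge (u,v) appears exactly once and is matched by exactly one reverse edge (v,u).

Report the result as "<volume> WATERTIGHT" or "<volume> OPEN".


Per-triangle v0·(v1×v2)/6:
  t1: -0.4073
  t2: +0.8982
  t3: +2.0367
  t4: -0.1487
  t5: +0.0354
  t6: +1.1465
  t7: -0.5816
  t8: +0.6554
  t9: +1.8025
  t10: +0.8852
  t11: +0.1086
  t12: +1.6800
  t13: +2.5115
  t14: +3.8245
  t15: +0.3642
  t16: -1.3790
  t17: +0.6642
  t18: -0.1342
  t19: +0.2094
  t20: +1.4793
  t21: +1.0889
  t22: +0.1111
  t23: +1.2509
  t24: -0.2882
  t25: +0.2467
  t26: +0.3362
  t27: +1.0610
Σ = +19.4573 → |volume| = 19.46

Directed edges: 81 total; 9 unmatched, e.g. (-1.11,0.28,1.61)→(1.78,-0.6,0.32) → open.

19.46 OPEN


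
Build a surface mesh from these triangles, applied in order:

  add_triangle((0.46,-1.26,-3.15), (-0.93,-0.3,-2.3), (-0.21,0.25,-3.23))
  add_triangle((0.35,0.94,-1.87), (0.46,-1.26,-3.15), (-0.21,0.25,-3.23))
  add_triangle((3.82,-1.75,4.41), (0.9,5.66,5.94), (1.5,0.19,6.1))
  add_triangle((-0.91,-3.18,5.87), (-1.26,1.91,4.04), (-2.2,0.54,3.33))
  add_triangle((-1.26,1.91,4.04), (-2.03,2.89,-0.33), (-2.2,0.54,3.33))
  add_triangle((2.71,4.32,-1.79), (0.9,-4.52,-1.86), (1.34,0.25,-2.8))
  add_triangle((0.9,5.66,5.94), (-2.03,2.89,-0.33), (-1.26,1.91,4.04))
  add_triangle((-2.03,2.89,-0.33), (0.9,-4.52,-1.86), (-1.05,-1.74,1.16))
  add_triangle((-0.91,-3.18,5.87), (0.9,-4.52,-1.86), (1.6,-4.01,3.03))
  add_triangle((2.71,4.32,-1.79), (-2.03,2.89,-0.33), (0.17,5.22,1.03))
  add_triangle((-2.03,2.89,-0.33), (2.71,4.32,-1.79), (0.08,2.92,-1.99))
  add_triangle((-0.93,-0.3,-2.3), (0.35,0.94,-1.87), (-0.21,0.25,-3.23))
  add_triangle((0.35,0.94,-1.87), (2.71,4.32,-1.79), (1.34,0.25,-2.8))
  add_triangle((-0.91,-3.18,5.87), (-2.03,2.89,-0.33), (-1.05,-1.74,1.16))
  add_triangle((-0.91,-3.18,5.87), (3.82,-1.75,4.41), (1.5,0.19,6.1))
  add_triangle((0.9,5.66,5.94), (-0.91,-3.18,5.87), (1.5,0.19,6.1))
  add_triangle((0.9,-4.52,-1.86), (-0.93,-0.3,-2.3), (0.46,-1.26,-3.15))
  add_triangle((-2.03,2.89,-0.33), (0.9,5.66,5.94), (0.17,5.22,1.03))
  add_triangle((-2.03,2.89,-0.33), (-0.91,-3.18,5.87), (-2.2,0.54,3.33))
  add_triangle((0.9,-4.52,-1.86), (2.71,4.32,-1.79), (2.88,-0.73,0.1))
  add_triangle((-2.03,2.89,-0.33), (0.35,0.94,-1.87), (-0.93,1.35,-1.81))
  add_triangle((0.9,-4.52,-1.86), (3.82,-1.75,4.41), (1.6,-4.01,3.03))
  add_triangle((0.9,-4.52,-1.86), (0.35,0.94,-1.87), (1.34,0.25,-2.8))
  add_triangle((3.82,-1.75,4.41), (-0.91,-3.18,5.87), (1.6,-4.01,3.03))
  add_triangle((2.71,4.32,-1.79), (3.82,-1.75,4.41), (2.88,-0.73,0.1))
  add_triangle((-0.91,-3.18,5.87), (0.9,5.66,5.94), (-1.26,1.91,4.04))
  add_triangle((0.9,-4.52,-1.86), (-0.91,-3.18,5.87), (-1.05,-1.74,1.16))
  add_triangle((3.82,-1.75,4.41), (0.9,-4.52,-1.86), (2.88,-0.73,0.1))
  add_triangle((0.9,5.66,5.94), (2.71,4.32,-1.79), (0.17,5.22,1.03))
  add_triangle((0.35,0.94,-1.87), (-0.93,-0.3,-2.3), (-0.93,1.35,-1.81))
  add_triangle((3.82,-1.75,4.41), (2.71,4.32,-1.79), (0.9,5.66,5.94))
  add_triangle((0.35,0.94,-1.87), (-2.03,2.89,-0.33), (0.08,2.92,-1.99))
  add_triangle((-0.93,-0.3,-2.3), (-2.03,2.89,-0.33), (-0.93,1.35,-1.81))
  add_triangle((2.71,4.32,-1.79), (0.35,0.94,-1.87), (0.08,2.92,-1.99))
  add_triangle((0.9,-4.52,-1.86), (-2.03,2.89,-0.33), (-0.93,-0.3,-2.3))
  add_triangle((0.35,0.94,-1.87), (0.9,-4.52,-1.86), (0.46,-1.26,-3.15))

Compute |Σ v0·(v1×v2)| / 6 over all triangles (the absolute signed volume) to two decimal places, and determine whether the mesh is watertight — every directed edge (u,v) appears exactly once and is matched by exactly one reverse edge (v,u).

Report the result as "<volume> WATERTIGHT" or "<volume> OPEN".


Per-triangle v0·(v1×v2)/6:
  t1: +0.8029
  t2: +0.6664
  t3: +14.1510
  t4: +5.2984
  t5: +3.8676
  t6: +4.0721
  t7: +9.7410
  t8: +3.6539
  t9: +9.7755
  t10: +6.8955
  t11: +3.2526
  t12: +0.2128
  t13: +1.7265
  t14: +4.5714
  t15: +13.8684
  t16: +15.0166
  t17: +2.3049
  t18: +8.3526
  t19: +0.3064
  t20: +8.4267
  t21: +0.7903
  t22: +9.1419
  t23: +1.1881
  t24: +11.7300
  t25: +9.5729
  t26: +12.8053
  t27: +5.3709
  t28: +9.5215
  t29: +12.4265
  t30: +0.7624
  t31: +36.3688
  t32: +1.0032
  t33: +0.9303
  t34: +1.7327
  t35: +1.2522
  t36: +0.7094
Σ = +232.2697 → |volume| = 232.27

Directed edges: 108 total, each appears once with its reverse present → watertight.

232.27 WATERTIGHT


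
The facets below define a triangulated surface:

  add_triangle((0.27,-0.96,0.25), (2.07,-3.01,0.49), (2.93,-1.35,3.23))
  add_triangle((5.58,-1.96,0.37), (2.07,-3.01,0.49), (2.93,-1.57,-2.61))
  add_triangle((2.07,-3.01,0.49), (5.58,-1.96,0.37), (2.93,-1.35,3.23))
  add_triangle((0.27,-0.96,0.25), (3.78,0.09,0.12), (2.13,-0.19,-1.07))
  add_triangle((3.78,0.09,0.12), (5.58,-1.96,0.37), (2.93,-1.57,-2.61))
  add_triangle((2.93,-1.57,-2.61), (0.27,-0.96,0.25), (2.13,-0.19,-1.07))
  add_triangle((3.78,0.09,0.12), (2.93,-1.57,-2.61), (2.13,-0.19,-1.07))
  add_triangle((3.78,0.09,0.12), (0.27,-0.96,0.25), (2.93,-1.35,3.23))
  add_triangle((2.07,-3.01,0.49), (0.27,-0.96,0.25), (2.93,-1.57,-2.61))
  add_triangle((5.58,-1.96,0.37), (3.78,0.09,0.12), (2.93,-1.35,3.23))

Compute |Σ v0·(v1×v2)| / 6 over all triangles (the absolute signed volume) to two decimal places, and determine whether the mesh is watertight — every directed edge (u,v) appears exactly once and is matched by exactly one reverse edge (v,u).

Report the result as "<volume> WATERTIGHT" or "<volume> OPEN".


19.14 WATERTIGHT

Per-triangle v0·(v1×v2)/6:
  t1: +0.6834
  t2: +6.1312
  t3: +6.3399
  t4: -0.7293
  t5: +3.7632
  t6: -0.5573
  t7: +0.7653
  t8: -1.6940
  t9: +0.4739
  t10: +3.9636
Σ = +19.1399 → |volume| = 19.14

Directed edges: 30 total, each appears once with its reverse present → watertight.


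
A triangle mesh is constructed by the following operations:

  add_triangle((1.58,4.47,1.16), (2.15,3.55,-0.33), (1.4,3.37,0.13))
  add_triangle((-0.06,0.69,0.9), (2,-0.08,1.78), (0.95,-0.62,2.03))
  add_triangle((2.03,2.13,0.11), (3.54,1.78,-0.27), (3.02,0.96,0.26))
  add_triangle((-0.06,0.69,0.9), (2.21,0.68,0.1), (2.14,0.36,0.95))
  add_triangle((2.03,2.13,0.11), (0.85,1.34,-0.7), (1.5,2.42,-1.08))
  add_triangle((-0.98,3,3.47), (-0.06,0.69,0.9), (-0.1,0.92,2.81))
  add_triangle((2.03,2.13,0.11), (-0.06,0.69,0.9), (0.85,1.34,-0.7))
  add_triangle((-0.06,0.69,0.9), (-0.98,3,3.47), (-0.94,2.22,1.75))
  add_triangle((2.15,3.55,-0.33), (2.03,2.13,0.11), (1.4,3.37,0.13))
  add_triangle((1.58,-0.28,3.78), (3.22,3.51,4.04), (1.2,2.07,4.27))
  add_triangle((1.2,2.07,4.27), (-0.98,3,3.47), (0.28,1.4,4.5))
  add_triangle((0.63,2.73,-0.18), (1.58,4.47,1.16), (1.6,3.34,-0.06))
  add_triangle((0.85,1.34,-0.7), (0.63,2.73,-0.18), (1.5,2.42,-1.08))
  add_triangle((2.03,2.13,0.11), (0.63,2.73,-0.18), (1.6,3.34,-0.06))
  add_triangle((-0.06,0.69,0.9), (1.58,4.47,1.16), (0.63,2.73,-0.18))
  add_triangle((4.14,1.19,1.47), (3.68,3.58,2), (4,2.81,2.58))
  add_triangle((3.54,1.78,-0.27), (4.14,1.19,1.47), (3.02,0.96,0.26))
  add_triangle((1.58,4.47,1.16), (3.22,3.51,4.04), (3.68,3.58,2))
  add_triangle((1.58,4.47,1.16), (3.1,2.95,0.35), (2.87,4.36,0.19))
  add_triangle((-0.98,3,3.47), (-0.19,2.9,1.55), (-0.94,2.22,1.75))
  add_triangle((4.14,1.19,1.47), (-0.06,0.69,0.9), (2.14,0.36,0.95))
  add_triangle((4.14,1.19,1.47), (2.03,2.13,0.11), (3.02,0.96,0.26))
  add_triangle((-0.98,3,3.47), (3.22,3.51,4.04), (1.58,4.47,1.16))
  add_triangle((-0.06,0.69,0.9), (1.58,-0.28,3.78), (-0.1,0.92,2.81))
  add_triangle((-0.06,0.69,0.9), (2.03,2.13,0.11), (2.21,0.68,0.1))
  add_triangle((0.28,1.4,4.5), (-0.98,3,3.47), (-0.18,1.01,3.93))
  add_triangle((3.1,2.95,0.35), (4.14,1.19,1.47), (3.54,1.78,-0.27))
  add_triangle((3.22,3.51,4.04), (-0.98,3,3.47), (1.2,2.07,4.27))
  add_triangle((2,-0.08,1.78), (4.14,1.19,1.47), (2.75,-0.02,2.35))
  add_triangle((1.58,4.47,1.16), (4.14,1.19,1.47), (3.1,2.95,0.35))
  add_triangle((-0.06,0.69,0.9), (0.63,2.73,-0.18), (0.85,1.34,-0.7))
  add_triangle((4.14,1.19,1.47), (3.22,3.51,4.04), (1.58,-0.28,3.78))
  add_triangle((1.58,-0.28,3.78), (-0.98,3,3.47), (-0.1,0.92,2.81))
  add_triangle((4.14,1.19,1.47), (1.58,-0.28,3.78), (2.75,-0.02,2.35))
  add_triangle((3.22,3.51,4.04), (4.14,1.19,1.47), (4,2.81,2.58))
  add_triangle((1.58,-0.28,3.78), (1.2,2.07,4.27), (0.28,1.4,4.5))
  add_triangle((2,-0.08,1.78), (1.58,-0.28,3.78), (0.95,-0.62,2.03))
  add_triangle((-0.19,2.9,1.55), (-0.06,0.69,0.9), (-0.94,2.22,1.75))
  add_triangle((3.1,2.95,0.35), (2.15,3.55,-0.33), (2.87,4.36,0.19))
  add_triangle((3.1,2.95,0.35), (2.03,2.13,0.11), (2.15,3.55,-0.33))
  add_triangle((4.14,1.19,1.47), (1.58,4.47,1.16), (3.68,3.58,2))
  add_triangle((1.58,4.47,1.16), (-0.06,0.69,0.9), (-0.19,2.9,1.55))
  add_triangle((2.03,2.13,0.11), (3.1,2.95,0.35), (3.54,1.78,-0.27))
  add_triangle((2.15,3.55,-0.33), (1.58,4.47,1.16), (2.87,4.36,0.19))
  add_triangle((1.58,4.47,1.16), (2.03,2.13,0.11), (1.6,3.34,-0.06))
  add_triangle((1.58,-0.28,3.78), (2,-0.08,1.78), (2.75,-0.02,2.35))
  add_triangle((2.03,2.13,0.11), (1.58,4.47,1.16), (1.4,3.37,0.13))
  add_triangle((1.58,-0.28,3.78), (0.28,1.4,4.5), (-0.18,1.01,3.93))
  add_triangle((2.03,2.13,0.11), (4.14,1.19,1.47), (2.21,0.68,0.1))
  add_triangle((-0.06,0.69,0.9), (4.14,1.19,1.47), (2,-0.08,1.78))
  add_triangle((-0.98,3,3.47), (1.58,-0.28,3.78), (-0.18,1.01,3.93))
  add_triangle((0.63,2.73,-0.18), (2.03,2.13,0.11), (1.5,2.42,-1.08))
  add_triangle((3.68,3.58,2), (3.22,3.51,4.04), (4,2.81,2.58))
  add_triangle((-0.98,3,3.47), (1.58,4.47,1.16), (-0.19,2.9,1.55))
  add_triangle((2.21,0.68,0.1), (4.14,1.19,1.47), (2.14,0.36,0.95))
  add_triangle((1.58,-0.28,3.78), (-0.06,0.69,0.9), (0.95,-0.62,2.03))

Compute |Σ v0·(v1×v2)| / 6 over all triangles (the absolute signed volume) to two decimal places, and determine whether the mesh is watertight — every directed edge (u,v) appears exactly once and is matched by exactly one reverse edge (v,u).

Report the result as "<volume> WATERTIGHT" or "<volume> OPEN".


Per-triangle v0·(v1×v2)/6:
  t1: +0.3019
  t2: -0.4564
  t3: -0.4082
  t4: -0.3219
  t5: +0.0375
  t6: -0.1342
  t7: -0.3270
  t8: -0.0567
  t9: -0.3109
  t10: +3.7056
  t11: +2.0108
  t12: +0.5089
  t13: +0.0356
  t14: +0.0177
  t15: +0.3811
  t16: +1.2240
  t17: +0.3305
  t18: +4.0496
  t19: +1.0315
  t20: +0.5035
  t21: +0.2550
  t22: -0.8281
  t23: +8.7254
  t24: -0.2976
  t25: -0.4958
  t26: +0.8022
  t27: +1.7743
  t28: +4.1139
  t29: +0.0224
  t30: +2.9312
  t31: -0.1716
  t32: +7.2077
  t33: +0.8879
  t34: +1.1043
  t35: +1.2503
  t36: +1.7682
  t37: +0.3749
  t38: -0.2000
  t39: +0.3779
  t40: +0.0340
  t41: +0.8787
  t42: -0.4721
  t43: +0.1664
  t44: +0.6109
  t45: +0.7434
  t46: +0.0642
  t47: -0.6395
  t48: +0.6781
  t49: +0.7118
  t50: -0.9384
  t51: -1.7478
  t52: +0.7516
  t53: +1.6128
  t54: +1.2242
  t55: +0.1147
  t56: +0.0807
Σ = +45.5989 → |volume| = 45.60

Directed edges: 168 total, each appears once with its reverse present → watertight.

45.60 WATERTIGHT


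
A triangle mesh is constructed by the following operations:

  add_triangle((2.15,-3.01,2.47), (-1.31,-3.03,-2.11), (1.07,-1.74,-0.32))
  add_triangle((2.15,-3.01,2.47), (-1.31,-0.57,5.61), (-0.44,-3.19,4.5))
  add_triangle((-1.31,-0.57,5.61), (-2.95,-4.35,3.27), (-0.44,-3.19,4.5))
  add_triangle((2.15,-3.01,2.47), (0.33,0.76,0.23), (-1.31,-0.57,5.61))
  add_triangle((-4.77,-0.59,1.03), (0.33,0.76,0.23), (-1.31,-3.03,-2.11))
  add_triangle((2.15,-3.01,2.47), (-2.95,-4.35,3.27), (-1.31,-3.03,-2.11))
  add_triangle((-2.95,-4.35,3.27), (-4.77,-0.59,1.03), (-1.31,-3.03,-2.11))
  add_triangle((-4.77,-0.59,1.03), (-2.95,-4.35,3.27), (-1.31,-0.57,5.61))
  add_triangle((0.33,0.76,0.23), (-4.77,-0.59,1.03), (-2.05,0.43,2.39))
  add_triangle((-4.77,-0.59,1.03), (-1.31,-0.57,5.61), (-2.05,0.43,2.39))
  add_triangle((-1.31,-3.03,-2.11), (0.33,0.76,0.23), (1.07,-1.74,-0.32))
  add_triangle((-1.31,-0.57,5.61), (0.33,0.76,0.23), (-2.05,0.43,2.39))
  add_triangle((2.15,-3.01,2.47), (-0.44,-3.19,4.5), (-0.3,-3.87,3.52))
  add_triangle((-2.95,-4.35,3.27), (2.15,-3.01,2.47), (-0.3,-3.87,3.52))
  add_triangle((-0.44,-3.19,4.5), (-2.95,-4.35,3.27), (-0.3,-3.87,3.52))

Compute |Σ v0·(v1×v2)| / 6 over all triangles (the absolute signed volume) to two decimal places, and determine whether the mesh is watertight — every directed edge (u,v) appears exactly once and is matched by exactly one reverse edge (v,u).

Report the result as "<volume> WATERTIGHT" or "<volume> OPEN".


Per-triangle v0·(v1×v2)/6:
  t1: +2.6478
  t2: +5.3916
  t3: +7.8812
  t4: +2.9871
  t5: +0.6812
  t6: +13.4448
  t7: +13.5843
  t8: +16.0233
  t9: +0.9497
  t10: +3.5265
  t11: +0.2760
  t12: +1.3341
  t13: +2.4240
  t14: +1.5067
  t15: +2.7792
Σ = +75.4376 → |volume| = 75.44

Directed edges: 45 total; 3 unmatched, e.g. (1.07,-1.74,-0.32)→(2.15,-3.01,2.47) → open.

75.44 OPEN


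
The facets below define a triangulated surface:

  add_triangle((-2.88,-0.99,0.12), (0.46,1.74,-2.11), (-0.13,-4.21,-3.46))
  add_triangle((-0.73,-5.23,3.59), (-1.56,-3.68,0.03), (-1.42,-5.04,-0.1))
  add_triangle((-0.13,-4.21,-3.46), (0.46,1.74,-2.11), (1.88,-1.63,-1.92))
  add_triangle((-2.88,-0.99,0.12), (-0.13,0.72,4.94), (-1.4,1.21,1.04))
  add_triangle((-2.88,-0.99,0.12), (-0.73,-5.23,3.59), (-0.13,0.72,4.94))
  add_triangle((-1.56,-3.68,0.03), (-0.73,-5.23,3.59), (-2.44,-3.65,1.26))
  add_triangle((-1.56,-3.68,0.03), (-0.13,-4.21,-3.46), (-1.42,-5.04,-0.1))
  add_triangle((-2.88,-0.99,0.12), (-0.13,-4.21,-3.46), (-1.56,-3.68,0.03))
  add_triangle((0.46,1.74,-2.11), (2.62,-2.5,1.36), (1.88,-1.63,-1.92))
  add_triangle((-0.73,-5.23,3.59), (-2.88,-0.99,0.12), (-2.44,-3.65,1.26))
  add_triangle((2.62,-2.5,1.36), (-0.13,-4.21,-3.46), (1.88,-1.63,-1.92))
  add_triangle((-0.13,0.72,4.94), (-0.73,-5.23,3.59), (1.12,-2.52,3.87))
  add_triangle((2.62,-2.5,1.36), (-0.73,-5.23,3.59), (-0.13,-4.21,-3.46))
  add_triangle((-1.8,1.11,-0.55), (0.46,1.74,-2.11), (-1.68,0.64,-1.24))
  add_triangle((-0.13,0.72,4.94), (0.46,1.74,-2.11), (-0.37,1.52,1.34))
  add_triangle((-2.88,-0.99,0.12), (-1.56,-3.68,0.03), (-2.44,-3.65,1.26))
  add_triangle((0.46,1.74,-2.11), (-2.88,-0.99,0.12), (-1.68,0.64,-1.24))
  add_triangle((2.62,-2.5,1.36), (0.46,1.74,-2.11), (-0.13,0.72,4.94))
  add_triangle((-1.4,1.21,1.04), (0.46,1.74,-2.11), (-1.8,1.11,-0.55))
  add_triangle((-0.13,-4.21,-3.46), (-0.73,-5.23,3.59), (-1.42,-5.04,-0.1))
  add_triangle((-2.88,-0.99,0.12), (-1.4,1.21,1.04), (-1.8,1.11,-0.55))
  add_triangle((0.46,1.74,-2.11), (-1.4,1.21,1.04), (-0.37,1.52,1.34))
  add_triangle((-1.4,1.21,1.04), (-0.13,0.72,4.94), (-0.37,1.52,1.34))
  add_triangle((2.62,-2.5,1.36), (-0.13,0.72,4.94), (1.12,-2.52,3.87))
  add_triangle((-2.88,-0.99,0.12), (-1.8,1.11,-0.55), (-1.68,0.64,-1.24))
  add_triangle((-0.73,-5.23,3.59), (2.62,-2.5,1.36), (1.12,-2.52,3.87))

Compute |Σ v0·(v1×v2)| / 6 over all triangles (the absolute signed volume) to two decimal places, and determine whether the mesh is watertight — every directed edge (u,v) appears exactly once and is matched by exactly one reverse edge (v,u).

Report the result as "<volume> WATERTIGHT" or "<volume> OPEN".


103.45 WATERTIGHT

Per-triangle v0·(v1×v2)/6:
  t1: +6.8116
  t2: +1.6876
  t3: +4.6293
  t4: +3.6456
  t5: +13.1000
  t6: +3.0644
  t7: +1.3925
  t8: +5.1593
  t9: +2.5872
  t10: +2.0349
  t11: +5.7233
  t12: +7.4014
  t13: +16.2909
  t14: +0.7085
  t15: +1.0054
  t16: +1.7952
  t17: +0.2272
  t18: +5.3757
  t19: +1.1251
  t20: +5.3858
  t21: +1.3220
  t22: +1.0265
  t23: +1.2054
  t24: +4.0292
  t25: +0.7218
  t26: +5.9955
Σ = +103.4514 → |volume| = 103.45

Directed edges: 78 total, each appears once with its reverse present → watertight.


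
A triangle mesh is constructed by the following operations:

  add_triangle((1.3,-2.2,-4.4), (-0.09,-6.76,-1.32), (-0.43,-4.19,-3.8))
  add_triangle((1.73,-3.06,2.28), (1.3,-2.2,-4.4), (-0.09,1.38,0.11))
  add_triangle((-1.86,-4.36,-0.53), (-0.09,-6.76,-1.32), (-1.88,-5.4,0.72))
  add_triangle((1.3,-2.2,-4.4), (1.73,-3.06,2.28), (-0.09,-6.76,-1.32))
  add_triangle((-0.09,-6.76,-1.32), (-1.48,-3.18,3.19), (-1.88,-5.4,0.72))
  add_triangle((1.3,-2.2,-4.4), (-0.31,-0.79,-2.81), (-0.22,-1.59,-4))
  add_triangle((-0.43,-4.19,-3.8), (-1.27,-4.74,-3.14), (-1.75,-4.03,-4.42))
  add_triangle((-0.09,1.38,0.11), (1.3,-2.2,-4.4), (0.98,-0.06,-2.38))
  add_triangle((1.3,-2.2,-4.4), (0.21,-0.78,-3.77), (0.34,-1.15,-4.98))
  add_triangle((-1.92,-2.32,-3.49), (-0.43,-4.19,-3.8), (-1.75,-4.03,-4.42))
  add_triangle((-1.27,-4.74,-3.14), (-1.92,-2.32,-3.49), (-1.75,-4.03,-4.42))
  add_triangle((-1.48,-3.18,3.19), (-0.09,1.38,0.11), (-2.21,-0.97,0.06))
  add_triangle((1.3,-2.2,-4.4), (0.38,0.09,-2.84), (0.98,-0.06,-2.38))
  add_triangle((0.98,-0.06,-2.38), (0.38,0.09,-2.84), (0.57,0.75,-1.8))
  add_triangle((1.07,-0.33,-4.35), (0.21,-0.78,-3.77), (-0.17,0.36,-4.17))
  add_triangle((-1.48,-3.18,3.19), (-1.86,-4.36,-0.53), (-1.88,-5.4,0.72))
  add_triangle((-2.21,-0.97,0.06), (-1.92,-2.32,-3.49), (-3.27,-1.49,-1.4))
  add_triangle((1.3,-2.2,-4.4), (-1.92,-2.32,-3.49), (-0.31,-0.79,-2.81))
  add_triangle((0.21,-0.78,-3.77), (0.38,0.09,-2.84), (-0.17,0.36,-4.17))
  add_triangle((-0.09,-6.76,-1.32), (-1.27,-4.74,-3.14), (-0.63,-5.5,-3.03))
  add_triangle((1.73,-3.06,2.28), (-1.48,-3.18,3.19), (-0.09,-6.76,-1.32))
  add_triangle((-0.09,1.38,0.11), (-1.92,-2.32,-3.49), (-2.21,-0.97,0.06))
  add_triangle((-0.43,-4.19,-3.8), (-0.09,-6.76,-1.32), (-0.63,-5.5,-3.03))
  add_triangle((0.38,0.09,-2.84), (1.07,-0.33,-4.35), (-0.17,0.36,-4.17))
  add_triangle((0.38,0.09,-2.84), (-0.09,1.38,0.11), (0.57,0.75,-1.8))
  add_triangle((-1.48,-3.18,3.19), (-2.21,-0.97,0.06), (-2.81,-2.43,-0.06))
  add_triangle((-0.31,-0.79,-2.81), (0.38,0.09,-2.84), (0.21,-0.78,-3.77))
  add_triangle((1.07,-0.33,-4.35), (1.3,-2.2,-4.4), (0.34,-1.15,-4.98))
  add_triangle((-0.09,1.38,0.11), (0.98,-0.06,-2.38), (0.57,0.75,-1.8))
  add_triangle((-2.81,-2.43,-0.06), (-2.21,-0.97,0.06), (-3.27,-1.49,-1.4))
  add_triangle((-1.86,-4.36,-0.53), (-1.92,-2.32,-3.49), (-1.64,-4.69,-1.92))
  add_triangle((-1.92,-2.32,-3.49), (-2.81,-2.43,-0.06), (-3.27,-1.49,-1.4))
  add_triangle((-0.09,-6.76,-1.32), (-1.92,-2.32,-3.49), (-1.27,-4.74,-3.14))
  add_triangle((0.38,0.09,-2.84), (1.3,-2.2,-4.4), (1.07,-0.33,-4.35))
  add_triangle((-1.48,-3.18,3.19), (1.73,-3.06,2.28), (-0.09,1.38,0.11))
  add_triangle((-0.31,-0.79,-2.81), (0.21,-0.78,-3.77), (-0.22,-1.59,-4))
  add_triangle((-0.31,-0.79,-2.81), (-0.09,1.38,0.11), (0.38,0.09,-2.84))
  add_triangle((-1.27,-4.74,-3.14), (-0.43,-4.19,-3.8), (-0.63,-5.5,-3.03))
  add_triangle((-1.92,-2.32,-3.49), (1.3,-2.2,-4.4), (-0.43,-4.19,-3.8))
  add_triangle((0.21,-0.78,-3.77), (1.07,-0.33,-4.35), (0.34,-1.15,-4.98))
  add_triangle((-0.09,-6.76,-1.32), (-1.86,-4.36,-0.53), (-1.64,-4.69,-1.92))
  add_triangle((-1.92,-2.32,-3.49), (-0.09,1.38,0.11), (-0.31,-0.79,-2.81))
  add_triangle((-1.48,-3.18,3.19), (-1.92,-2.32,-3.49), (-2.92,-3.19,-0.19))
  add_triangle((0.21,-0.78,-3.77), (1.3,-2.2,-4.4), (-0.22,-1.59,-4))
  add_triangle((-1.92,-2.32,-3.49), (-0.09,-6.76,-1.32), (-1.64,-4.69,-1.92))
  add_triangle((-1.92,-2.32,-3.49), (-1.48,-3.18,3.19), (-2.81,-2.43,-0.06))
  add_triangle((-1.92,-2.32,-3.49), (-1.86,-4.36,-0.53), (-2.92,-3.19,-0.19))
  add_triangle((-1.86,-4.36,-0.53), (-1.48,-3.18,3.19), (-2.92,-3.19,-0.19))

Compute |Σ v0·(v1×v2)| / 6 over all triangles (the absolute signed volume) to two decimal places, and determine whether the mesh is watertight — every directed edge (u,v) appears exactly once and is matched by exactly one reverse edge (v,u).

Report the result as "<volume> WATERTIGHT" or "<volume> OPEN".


85.74 WATERTIGHT

Per-triangle v0·(v1×v2)/6:
  t1: +6.1398
  t2: +2.1584
  t3: +2.9478
  t4: +12.2307
  t5: +4.8892
  t6: -0.2894
  t7: +1.5001
  t8: -0.3166
  t9: -0.0286
  t10: +0.3948
  t11: +0.7612
  t12: +1.7471
  t13: +0.6870
  t14: +0.2381
  t15: +0.7800
  t16: +1.2245
  t17: -0.7387
  t18: +1.8118
  t19: -0.3417
  t20: +1.2706
  t21: +12.2639
  t22: +1.7935
  t23: +1.0458
  t24: +0.1086
  t25: +0.2402
  t26: +1.5154
  t27: +0.1695
  t28: +1.3192
  t29: +0.0794
  t30: +0.6535
  t31: +1.7535
  t32: +2.5719
  t33: +0.5836
  t34: -0.3828
  t35: +2.1916
  t36: +0.1654
  t37: +0.4805
  t38: +1.0184
  t39: +4.3012
  t40: +0.0846
  t41: +2.6099
  t42: +1.0339
  t43: -2.9157
  t44: +0.8642
  t45: +3.2605
  t46: +4.0645
  t47: +3.7682
  t48: +4.0344
Σ = +85.7432 → |volume| = 85.74

Directed edges: 144 total, each appears once with its reverse present → watertight.


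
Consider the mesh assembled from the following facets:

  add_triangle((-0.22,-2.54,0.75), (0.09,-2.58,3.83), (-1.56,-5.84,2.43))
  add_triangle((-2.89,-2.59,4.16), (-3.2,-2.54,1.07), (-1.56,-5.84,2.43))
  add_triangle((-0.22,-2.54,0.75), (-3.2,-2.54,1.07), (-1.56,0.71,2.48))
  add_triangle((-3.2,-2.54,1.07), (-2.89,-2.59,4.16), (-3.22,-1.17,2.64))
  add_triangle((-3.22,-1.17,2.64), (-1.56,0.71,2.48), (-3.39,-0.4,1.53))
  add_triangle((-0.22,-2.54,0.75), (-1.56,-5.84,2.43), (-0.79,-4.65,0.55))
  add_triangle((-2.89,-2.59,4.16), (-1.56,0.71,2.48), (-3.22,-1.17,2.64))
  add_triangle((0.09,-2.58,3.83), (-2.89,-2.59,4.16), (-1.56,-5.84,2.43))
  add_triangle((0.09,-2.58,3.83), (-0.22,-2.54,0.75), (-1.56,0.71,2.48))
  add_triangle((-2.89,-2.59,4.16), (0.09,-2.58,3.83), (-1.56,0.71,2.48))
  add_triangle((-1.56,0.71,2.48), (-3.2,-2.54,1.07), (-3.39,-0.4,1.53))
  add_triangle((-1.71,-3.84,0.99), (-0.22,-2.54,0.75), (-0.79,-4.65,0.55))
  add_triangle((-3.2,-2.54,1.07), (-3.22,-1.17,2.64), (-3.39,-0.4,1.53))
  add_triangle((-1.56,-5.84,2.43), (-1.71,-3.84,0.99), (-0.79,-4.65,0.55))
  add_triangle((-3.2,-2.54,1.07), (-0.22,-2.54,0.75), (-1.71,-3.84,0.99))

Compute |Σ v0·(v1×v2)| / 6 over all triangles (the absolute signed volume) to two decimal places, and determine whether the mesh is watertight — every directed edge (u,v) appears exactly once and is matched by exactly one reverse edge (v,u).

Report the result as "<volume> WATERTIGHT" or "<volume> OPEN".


Per-triangle v0·(v1×v2)/6:
  t1: +1.4629
  t2: +7.5368
  t3: -3.1734
  t4: +2.6074
  t5: +1.3922
  t6: +0.4830
  t7: +2.2195
  t8: +8.2352
  t9: -2.4630
  t10: +4.3209
  t11: -1.9807
  t12: -0.4563
  t13: +1.6170
  t14: +1.1898
  t15: -0.3681
Σ = +22.6230 → |volume| = 22.62

Directed edges: 45 total; 3 unmatched, e.g. (-3.2,-2.54,1.07)→(-1.56,-5.84,2.43) → open.

22.62 OPEN
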